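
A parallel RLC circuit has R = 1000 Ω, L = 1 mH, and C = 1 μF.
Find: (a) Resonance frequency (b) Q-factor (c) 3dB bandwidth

Step 1 — Resonance: ω₀ = 1/√(LC) = 1/√(0.001·1e-06) = 3.162e+04 rad/s.
Step 2 — f₀ = ω₀/(2π) = 5033 Hz.
Step 3 — Parallel Q: Q = R/(ω₀L) = 1000/(3.162e+04·0.001) = 31.62.
Step 4 — Bandwidth: Δω = ω₀/Q = 1000 rad/s; BW = Δω/(2π) = 159.2 Hz.

(a) f₀ = 5033 Hz  (b) Q = 31.62  (c) BW = 159.2 Hz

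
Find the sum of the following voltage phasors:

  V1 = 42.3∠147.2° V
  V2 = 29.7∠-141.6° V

Step 1 — Convert each phasor to rectangular form:
  V1 = 42.3·(cos(147.2°) + j·sin(147.2°)) = -35.56 + j22.91 V
  V2 = 29.7·(cos(-141.6°) + j·sin(-141.6°)) = -23.28 - j18.45 V
Step 2 — Sum components: V_total = -58.83 + j4.466 V.
Step 3 — Convert to polar: |V_total| = 59 V, ∠V_total = 175.7°.

V_total = 59∠175.7° V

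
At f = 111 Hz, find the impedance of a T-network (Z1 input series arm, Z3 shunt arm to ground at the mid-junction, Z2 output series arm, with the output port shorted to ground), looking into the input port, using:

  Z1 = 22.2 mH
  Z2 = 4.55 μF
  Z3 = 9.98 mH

Step 1 — Angular frequency: ω = 2π·f = 2π·111 = 697.4 rad/s.
Step 2 — Component impedances:
  Z1: Z = jωL = j·697.4·0.0222 = 0 + j15.48 Ω
  Z2: Z = 1/(jωC) = -j/(ω·C) = 0 - j315.1 Ω
  Z3: Z = jωL = j·697.4·0.00998 = 0 + j6.96 Ω
Step 3 — With the output port shorted to ground, the output series arm Z2 runs from the junction to ground; the shunt arm Z3 also runs from the junction to ground. They appear in parallel: Z3 || Z2 = 0 + j7.118 Ω.
Step 4 — Series with input arm Z1: Z_in = Z1 + (Z3 || Z2) = 0 + j22.6 Ω = 22.6∠90.0° Ω.

Z = 0 + j22.6 Ω = 22.6∠90.0° Ω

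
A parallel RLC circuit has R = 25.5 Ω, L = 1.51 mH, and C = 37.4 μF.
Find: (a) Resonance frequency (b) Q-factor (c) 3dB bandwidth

Step 1 — Resonance: ω₀ = 1/√(LC) = 1/√(0.00151·3.74e-05) = 4208 rad/s.
Step 2 — f₀ = ω₀/(2π) = 669.7 Hz.
Step 3 — Parallel Q: Q = R/(ω₀L) = 25.5/(4208·0.00151) = 4.013.
Step 4 — Bandwidth: Δω = ω₀/Q = 1049 rad/s; BW = Δω/(2π) = 166.9 Hz.

(a) f₀ = 669.7 Hz  (b) Q = 4.013  (c) BW = 166.9 Hz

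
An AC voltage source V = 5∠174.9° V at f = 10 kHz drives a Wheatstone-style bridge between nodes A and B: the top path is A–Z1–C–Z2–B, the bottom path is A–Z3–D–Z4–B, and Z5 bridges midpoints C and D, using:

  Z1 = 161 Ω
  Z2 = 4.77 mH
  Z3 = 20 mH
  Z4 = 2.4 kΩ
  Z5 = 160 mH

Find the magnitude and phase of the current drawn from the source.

Step 1 — Angular frequency: ω = 2π·f = 2π·1e+04 = 6.283e+04 rad/s.
Step 2 — Component impedances:
  Z1: Z = R = 161 Ω
  Z2: Z = jωL = j·6.283e+04·0.00477 = 0 + j299.7 Ω
  Z3: Z = jωL = j·6.283e+04·0.02 = 0 + j1257 Ω
  Z4: Z = R = 2400 Ω
  Z5: Z = jωL = j·6.283e+04·0.16 = 0 + j1.005e+04 Ω
Step 3 — Bridge requires nodal analysis (the Z5 bridge couples midpoints C and D, so the two paths cannot be reduced to a simple series/parallel combination). Setting node B to ground and injecting 1 A at node A, the 3-node admittance system at A, C, D solves to V_A = Z_AB = 167.6 + j264.1 Ω = 312.8∠57.6° Ω.
Step 4 — Source phasor: V = 5∠174.9° V = -4.98 + j0.4445 V.
Step 5 — Ohm's law: I = V / Z_total = (-4.98 + j0.4445) / (167.6 + j264.1) = -0.007332 + j0.0142 A.
Step 6 — Convert to polar: |I| = 0.01598 A, ∠I = 117.3°.

I = 0.01598∠117.3° A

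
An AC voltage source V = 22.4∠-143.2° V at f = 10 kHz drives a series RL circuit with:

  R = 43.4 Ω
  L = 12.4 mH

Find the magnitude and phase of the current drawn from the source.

Step 1 — Angular frequency: ω = 2π·f = 2π·1e+04 = 6.283e+04 rad/s.
Step 2 — Component impedances:
  R: Z = R = 43.4 Ω
  L: Z = jωL = j·6.283e+04·0.0124 = 0 + j779.1 Ω
Step 3 — Series combination: Z_total = R + L = 43.4 + j779.1 Ω = 780.3∠86.8° Ω.
Step 4 — Source phasor: V = 22.4∠-143.2° V = -17.94 - j13.42 V.
Step 5 — Ohm's law: I = V / Z_total = (-17.94 - j13.42) / (43.4 + j779.1) = -0.01845 + j0.02199 A.
Step 6 — Convert to polar: |I| = 0.02871 A, ∠I = 130.0°.

I = 0.02871∠130.0° A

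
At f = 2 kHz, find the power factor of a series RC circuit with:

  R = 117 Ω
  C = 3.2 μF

Step 1 — Angular frequency: ω = 2π·f = 2π·2000 = 1.257e+04 rad/s.
Step 2 — Component impedances:
  R: Z = R = 117 Ω
  C: Z = 1/(jωC) = -j/(ω·C) = 0 - j24.87 Ω
Step 3 — Series combination: Z_total = R + C = 117 - j24.87 Ω = 119.6∠-12.0° Ω.
Step 4 — Power factor: PF = cos(φ) = Re(Z)/|Z| = 117/119.614 = 0.9781.
Step 5 — Type: Im(Z) = -24.87 ⇒ leading (phase φ = -12.0°).

PF = 0.9781 (leading, φ = -12.0°)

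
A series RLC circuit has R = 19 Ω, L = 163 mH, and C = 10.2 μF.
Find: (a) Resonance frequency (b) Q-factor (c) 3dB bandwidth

Step 1 — Resonance condition Im(Z)=0 gives ω₀ = 1/√(LC).
Step 2 — ω₀ = 1/√(0.163·1.02e-05) = 775.5 rad/s.
Step 3 — f₀ = ω₀/(2π) = 123.4 Hz.
Step 4 — Series Q: Q = ω₀L/R = 775.5·0.163/19 = 6.653.
Step 5 — 3dB bandwidth: Δω = ω₀/Q = 116.6 rad/s; BW = Δω/(2π) = 18.55 Hz.

(a) f₀ = 123.4 Hz  (b) Q = 6.653  (c) BW = 18.55 Hz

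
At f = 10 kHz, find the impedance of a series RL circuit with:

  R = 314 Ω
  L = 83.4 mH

Step 1 — Angular frequency: ω = 2π·f = 2π·1e+04 = 6.283e+04 rad/s.
Step 2 — Component impedances:
  R: Z = R = 314 Ω
  L: Z = jωL = j·6.283e+04·0.0834 = 0 + j5240 Ω
Step 3 — Series combination: Z_total = R + L = 314 + j5240 Ω = 5250∠86.6° Ω.

Z = 314 + j5240 Ω = 5250∠86.6° Ω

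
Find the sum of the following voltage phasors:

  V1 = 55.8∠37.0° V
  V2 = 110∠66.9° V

Step 1 — Convert each phasor to rectangular form:
  V1 = 55.8·(cos(37.0°) + j·sin(37.0°)) = 44.56 + j33.58 V
  V2 = 110·(cos(66.9°) + j·sin(66.9°)) = 43.16 + j101.2 V
Step 2 — Sum components: V_total = 87.72 + j134.8 V.
Step 3 — Convert to polar: |V_total| = 160.8 V, ∠V_total = 56.9°.

V_total = 160.8∠56.9° V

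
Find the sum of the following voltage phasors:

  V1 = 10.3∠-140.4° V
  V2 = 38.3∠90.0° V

Step 1 — Convert each phasor to rectangular form:
  V1 = 10.3·(cos(-140.4°) + j·sin(-140.4°)) = -7.936 - j6.565 V
  V2 = 38.3·(cos(90.0°) + j·sin(90.0°)) = 0 + j38.3 V
Step 2 — Sum components: V_total = -7.936 + j31.73 V.
Step 3 — Convert to polar: |V_total| = 32.71 V, ∠V_total = 104.0°.

V_total = 32.71∠104.0° V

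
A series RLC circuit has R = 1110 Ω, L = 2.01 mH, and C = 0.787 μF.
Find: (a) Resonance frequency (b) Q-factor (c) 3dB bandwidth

Step 1 — Resonance condition Im(Z)=0 gives ω₀ = 1/√(LC).
Step 2 — ω₀ = 1/√(0.00201·7.87e-07) = 2.514e+04 rad/s.
Step 3 — f₀ = ω₀/(2π) = 4002 Hz.
Step 4 — Series Q: Q = ω₀L/R = 2.514e+04·0.00201/1110 = 0.04553.
Step 5 — 3dB bandwidth: Δω = ω₀/Q = 5.522e+05 rad/s; BW = Δω/(2π) = 8.789e+04 Hz.

(a) f₀ = 4002 Hz  (b) Q = 0.04553  (c) BW = 8.789e+04 Hz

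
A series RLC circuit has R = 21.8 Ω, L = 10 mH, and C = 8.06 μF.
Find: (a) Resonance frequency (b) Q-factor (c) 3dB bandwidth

Step 1 — Resonance condition Im(Z)=0 gives ω₀ = 1/√(LC).
Step 2 — ω₀ = 1/√(0.01·8.06e-06) = 3522 rad/s.
Step 3 — f₀ = ω₀/(2π) = 560.6 Hz.
Step 4 — Series Q: Q = ω₀L/R = 3522·0.01/21.8 = 1.616.
Step 5 — 3dB bandwidth: Δω = ω₀/Q = 2180 rad/s; BW = Δω/(2π) = 347 Hz.

(a) f₀ = 560.6 Hz  (b) Q = 1.616  (c) BW = 347 Hz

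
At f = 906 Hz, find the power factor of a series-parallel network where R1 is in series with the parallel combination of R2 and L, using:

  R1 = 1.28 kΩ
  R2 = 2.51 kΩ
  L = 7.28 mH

Step 1 — Angular frequency: ω = 2π·f = 2π·906 = 5693 rad/s.
Step 2 — Component impedances:
  R1: Z = R = 1280 Ω
  R2: Z = R = 2510 Ω
  L: Z = jωL = j·5693·0.00728 = 0 + j41.44 Ω
Step 3 — Parallel branch: R2 || L = 1/(1/R2 + 1/L) = 0.684 + j41.43 Ω.
Step 4 — Series with R1: Z_total = R1 + (R2 || L) = 1281 + j41.43 Ω = 1281∠1.9° Ω.
Step 5 — Power factor: PF = cos(φ) = Re(Z)/|Z| = 1280.7/1281.4 = 0.9995.
Step 6 — Type: Im(Z) = 41.43 ⇒ lagging (phase φ = 1.9°).

PF = 0.9995 (lagging, φ = 1.9°)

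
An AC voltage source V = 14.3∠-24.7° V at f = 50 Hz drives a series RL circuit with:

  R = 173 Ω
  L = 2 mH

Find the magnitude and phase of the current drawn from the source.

Step 1 — Angular frequency: ω = 2π·f = 2π·50 = 314.2 rad/s.
Step 2 — Component impedances:
  R: Z = R = 173 Ω
  L: Z = jωL = j·314.2·0.002 = 0 + j0.6283 Ω
Step 3 — Series combination: Z_total = R + L = 173 + j0.6283 Ω = 173∠0.2° Ω.
Step 4 — Source phasor: V = 14.3∠-24.7° V = 12.99 - j5.975 V.
Step 5 — Ohm's law: I = V / Z_total = (12.99 - j5.975) / (173 + j0.6283) = 0.07497 - j0.03481 A.
Step 6 — Convert to polar: |I| = 0.08266 A, ∠I = -24.9°.

I = 0.08266∠-24.9° A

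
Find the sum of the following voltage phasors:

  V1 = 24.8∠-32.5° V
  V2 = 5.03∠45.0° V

Step 1 — Convert each phasor to rectangular form:
  V1 = 24.8·(cos(-32.5°) + j·sin(-32.5°)) = 20.92 - j13.33 V
  V2 = 5.03·(cos(45.0°) + j·sin(45.0°)) = 3.557 + j3.557 V
Step 2 — Sum components: V_total = 24.47 - j9.768 V.
Step 3 — Convert to polar: |V_total| = 26.35 V, ∠V_total = -21.8°.

V_total = 26.35∠-21.8° V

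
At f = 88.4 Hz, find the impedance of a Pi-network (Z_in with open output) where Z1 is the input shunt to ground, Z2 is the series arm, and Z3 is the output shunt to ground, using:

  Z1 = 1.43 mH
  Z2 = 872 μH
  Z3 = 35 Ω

Step 1 — Angular frequency: ω = 2π·f = 2π·88.4 = 555.4 rad/s.
Step 2 — Component impedances:
  Z1: Z = jωL = j·555.4·0.00143 = 0 + j0.7943 Ω
  Z2: Z = jωL = j·555.4·0.000872 = 0 + j0.4843 Ω
  Z3: Z = R = 35 Ω
Step 3 — With open output, the series arm Z2 and the output shunt Z3 appear in series to ground: Z2 + Z3 = 35 + j0.4843 Ω.
Step 4 — Parallel with input shunt Z1: Z_in = Z1 || (Z2 + Z3) = 0.018 + j0.7936 Ω = 0.7938∠88.7° Ω.

Z = 0.018 + j0.7936 Ω = 0.7938∠88.7° Ω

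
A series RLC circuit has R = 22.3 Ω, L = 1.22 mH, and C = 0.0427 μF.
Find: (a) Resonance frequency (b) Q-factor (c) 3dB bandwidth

Step 1 — Resonance: ω₀ = 1/√(LC) = 1/√(0.00122·4.27e-08) = 1.385e+05 rad/s.
Step 2 — f₀ = ω₀/(2π) = 2.205e+04 Hz.
Step 3 — Series Q: Q = ω₀L/R = 1.385e+05·0.00122/22.3 = 7.58.
Step 4 — Bandwidth: Δω = ω₀/Q = 1.828e+04 rad/s; BW = Δω/(2π) = 2909 Hz.

(a) f₀ = 2.205e+04 Hz  (b) Q = 7.58  (c) BW = 2909 Hz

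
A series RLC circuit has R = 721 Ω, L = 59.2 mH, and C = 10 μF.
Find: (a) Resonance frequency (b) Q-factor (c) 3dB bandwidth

Step 1 — Resonance: ω₀ = 1/√(LC) = 1/√(0.0592·1e-05) = 1300 rad/s.
Step 2 — f₀ = ω₀/(2π) = 206.9 Hz.
Step 3 — Series Q: Q = ω₀L/R = 1300·0.0592/721 = 0.1067.
Step 4 — Bandwidth: Δω = ω₀/Q = 1.218e+04 rad/s; BW = Δω/(2π) = 1938 Hz.

(a) f₀ = 206.9 Hz  (b) Q = 0.1067  (c) BW = 1938 Hz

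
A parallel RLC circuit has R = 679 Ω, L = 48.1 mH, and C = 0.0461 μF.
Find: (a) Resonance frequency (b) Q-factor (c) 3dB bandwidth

Step 1 — Resonance: ω₀ = 1/√(LC) = 1/√(0.0481·4.61e-08) = 2.124e+04 rad/s.
Step 2 — f₀ = ω₀/(2π) = 3380 Hz.
Step 3 — Parallel Q: Q = R/(ω₀L) = 679/(2.124e+04·0.0481) = 0.6647.
Step 4 — Bandwidth: Δω = ω₀/Q = 3.195e+04 rad/s; BW = Δω/(2π) = 5085 Hz.

(a) f₀ = 3380 Hz  (b) Q = 0.6647  (c) BW = 5085 Hz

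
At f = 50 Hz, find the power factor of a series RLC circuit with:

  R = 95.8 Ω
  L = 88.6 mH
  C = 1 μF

Step 1 — Angular frequency: ω = 2π·f = 2π·50 = 314.2 rad/s.
Step 2 — Component impedances:
  R: Z = R = 95.8 Ω
  L: Z = jωL = j·314.2·0.0886 = 0 + j27.83 Ω
  C: Z = 1/(jωC) = -j/(ω·C) = 0 - j3183 Ω
Step 3 — Series combination: Z_total = R + L + C = 95.8 - j3155 Ω = 3157∠-88.3° Ω.
Step 4 — Power factor: PF = cos(φ) = Re(Z)/|Z| = 95.8/3157 = 0.03035.
Step 5 — Type: Im(Z) = -3155 ⇒ leading (phase φ = -88.3°).

PF = 0.03035 (leading, φ = -88.3°)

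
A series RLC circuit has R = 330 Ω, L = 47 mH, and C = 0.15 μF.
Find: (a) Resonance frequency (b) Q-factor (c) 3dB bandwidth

Step 1 — Resonance condition Im(Z)=0 gives ω₀ = 1/√(LC).
Step 2 — ω₀ = 1/√(0.047·1.5e-07) = 1.191e+04 rad/s.
Step 3 — f₀ = ω₀/(2π) = 1896 Hz.
Step 4 — Series Q: Q = ω₀L/R = 1.191e+04·0.047/330 = 1.696.
Step 5 — 3dB bandwidth: Δω = ω₀/Q = 7021 rad/s; BW = Δω/(2π) = 1117 Hz.

(a) f₀ = 1896 Hz  (b) Q = 1.696  (c) BW = 1117 Hz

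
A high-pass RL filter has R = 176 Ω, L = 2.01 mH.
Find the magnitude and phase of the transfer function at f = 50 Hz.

Step 1 — Angular frequency: ω = 2π·50 = 314.2 rad/s.
Step 2 — Transfer function: H(jω) = jωL/(R + jωL).
Step 3 — Numerator jωL = j·0.6315; denominator R + jωL = 176 + j0.6315.
Step 4 — H = 1.287e-05 + j0.003588.
Step 5 — Magnitude: |H| = 0.003588 (-48.9 dB); phase: φ = 89.8°.

|H| = 0.003588 (-48.9 dB), φ = 89.8°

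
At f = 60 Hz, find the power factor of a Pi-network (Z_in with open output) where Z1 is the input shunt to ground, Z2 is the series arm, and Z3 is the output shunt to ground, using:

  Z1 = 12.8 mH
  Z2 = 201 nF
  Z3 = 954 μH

Step 1 — Angular frequency: ω = 2π·f = 2π·60 = 377 rad/s.
Step 2 — Component impedances:
  Z1: Z = jωL = j·377·0.0128 = 0 + j4.825 Ω
  Z2: Z = 1/(jωC) = -j/(ω·C) = 0 - j1.32e+04 Ω
  Z3: Z = jωL = j·377·0.000954 = 0 + j0.3596 Ω
Step 3 — With open output, the series arm Z2 and the output shunt Z3 appear in series to ground: Z2 + Z3 = 0 - j1.32e+04 Ω.
Step 4 — Parallel with input shunt Z1: Z_in = Z1 || (Z2 + Z3) = 0 + j4.827 Ω = 4.827∠90.0° Ω.
Step 5 — Power factor: PF = cos(φ) = Re(Z)/|Z| = -0/4.827 = -0.
Step 6 — Type: Im(Z) = 4.827 ⇒ lagging (phase φ = 90.0°).

PF = -0 (lagging, φ = 90.0°)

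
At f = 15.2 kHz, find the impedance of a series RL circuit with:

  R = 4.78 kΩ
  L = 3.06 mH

Step 1 — Angular frequency: ω = 2π·f = 2π·1.52e+04 = 9.55e+04 rad/s.
Step 2 — Component impedances:
  R: Z = R = 4780 Ω
  L: Z = jωL = j·9.55e+04·0.00306 = 0 + j292.2 Ω
Step 3 — Series combination: Z_total = R + L = 4780 + j292.2 Ω = 4789∠3.5° Ω.

Z = 4780 + j292.2 Ω = 4789∠3.5° Ω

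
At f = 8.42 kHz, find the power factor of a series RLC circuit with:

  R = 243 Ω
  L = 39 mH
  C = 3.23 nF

Step 1 — Angular frequency: ω = 2π·f = 2π·8420 = 5.29e+04 rad/s.
Step 2 — Component impedances:
  R: Z = R = 243 Ω
  L: Z = jωL = j·5.29e+04·0.039 = 0 + j2063 Ω
  C: Z = 1/(jωC) = -j/(ω·C) = 0 - j5852 Ω
Step 3 — Series combination: Z_total = R + L + C = 243 - j3789 Ω = 3797∠-86.3° Ω.
Step 4 — Power factor: PF = cos(φ) = Re(Z)/|Z| = 243/3796.5 = 0.06401.
Step 5 — Type: Im(Z) = -3789 ⇒ leading (phase φ = -86.3°).

PF = 0.06401 (leading, φ = -86.3°)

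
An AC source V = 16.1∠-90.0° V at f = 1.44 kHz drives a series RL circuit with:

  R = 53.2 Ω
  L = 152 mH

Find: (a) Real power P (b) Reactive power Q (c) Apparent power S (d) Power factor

Step 1 — Angular frequency: ω = 2π·f = 2π·1440 = 9048 rad/s.
Step 2 — Component impedances:
  R: Z = R = 53.2 Ω
  L: Z = jωL = j·9048·0.152 = 0 + j1375 Ω
Step 3 — Series combination: Z_total = R + L = 53.2 + j1375 Ω = 1376∠87.8° Ω.
Step 4 — Source phasor: V = 16.1∠-90.0° V = 0 - j16.1 V.
Step 5 — Current: I = V / Z = -0.01169 - j0.0004522 A = 0.0117∠-177.8° A.
Step 6 — Complex power: S = V·I* = 0.00728 + j0.1882 VA.
Step 7 — Real power: P = Re(S) = 0.00728 W.
Step 8 — Reactive power: Q = Im(S) = 0.1882 VAR.
Step 9 — Apparent power: |S| = 0.1883 VA.
Step 10 — Power factor: PF = P/|S| = 0.03865 (lagging).

(a) P = 0.00728 W  (b) Q = 0.1882 VAR  (c) S = 0.1883 VA  (d) PF = 0.03865 (lagging)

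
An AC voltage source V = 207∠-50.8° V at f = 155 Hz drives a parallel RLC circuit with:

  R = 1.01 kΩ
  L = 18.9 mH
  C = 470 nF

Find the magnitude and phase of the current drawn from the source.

Step 1 — Angular frequency: ω = 2π·f = 2π·155 = 973.9 rad/s.
Step 2 — Component impedances:
  R: Z = R = 1010 Ω
  L: Z = jωL = j·973.9·0.0189 = 0 + j18.41 Ω
  C: Z = 1/(jωC) = -j/(ω·C) = 0 - j2185 Ω
Step 3 — Parallel combination: 1/Z_total = 1/R + 1/L + 1/C; Z_total = 0.3411 + j18.56 Ω = 18.56∠88.9° Ω.
Step 4 — Source phasor: V = 207∠-50.8° V = 130.8 - j160.4 V.
Step 5 — Ohm's law: I = V / Z_total = (130.8 - j160.4) / (0.3411 + j18.56) = -8.512 - j7.207 A.
Step 6 — Convert to polar: |I| = 11.15 A, ∠I = -139.7°.

I = 11.15∠-139.7° A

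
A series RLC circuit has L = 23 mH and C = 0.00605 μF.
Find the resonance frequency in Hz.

Step 1 — Resonance condition Im(Z)=0 gives ω₀ = 1/√(LC).
Step 2 — ω₀ = 1/√(0.023·6.05e-09) = 8.477e+04 rad/s.
Step 3 — f₀ = ω₀/(2π) = 1.349e+04 Hz.

f₀ = 1.349e+04 Hz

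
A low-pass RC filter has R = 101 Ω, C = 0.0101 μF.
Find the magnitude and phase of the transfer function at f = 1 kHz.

Step 1 — Angular frequency: ω = 2π·1000 = 6283 rad/s.
Step 2 — Transfer function: H(jω) = 1/(1 + jωRC).
Step 3 — Denominator: 1 + jωRC = 1 + j·6283·101·1.01e-08 = 1 + j0.006409.
Step 4 — H = 1 - j0.006409.
Step 5 — Magnitude: |H| = 1 (-0.0 dB); phase: φ = -0.4°.

|H| = 1 (-0.0 dB), φ = -0.4°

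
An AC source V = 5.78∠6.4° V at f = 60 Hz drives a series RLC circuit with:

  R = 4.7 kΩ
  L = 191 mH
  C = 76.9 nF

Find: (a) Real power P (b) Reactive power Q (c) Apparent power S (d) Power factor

Step 1 — Angular frequency: ω = 2π·f = 2π·60 = 377 rad/s.
Step 2 — Component impedances:
  R: Z = R = 4700 Ω
  L: Z = jωL = j·377·0.191 = 0 + j72.01 Ω
  C: Z = 1/(jωC) = -j/(ω·C) = 0 - j3.449e+04 Ω
Step 3 — Series combination: Z_total = R + L + C = 4700 - j3.442e+04 Ω = 3.474e+04∠-82.2° Ω.
Step 4 — Source phasor: V = 5.78∠6.4° V = 5.744 + j0.6443 V.
Step 5 — Current: I = V / Z = 3.993e-06 + j0.0001663 A = 0.0001664∠88.6° A.
Step 6 — Complex power: S = V·I* = 0.0001301 - j0.0009528 VA.
Step 7 — Real power: P = Re(S) = 0.0001301 W.
Step 8 — Reactive power: Q = Im(S) = -0.0009528 VAR.
Step 9 — Apparent power: |S| = 0.0009616 VA.
Step 10 — Power factor: PF = P/|S| = 0.1353 (leading).

(a) P = 0.0001301 W  (b) Q = -0.0009528 VAR  (c) S = 0.0009616 VA  (d) PF = 0.1353 (leading)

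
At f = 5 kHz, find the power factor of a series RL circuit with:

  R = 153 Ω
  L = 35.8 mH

Step 1 — Angular frequency: ω = 2π·f = 2π·5000 = 3.142e+04 rad/s.
Step 2 — Component impedances:
  R: Z = R = 153 Ω
  L: Z = jωL = j·3.142e+04·0.0358 = 0 + j1125 Ω
Step 3 — Series combination: Z_total = R + L = 153 + j1125 Ω = 1135∠82.3° Ω.
Step 4 — Power factor: PF = cos(φ) = Re(Z)/|Z| = 153/1135 = 0.1348.
Step 5 — Type: Im(Z) = 1125 ⇒ lagging (phase φ = 82.3°).

PF = 0.1348 (lagging, φ = 82.3°)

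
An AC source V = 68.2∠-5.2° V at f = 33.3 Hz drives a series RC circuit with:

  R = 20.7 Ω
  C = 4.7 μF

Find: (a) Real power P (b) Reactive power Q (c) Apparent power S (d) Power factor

Step 1 — Angular frequency: ω = 2π·f = 2π·33.3 = 209.2 rad/s.
Step 2 — Component impedances:
  R: Z = R = 20.7 Ω
  C: Z = 1/(jωC) = -j/(ω·C) = 0 - j1017 Ω
Step 3 — Series combination: Z_total = R + C = 20.7 - j1017 Ω = 1017∠-88.8° Ω.
Step 4 — Source phasor: V = 68.2∠-5.2° V = 67.92 - j6.181 V.
Step 5 — Current: I = V / Z = 0.007435 + j0.06664 A = 0.06705∠83.6° A.
Step 6 — Complex power: S = V·I* = 0.09307 - j4.572 VA.
Step 7 — Real power: P = Re(S) = 0.09307 W.
Step 8 — Reactive power: Q = Im(S) = -4.572 VAR.
Step 9 — Apparent power: |S| = 4.573 VA.
Step 10 — Power factor: PF = P/|S| = 0.02035 (leading).

(a) P = 0.09307 W  (b) Q = -4.572 VAR  (c) S = 4.573 VA  (d) PF = 0.02035 (leading)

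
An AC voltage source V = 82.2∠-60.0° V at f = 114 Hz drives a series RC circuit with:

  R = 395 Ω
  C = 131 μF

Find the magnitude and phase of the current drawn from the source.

Step 1 — Angular frequency: ω = 2π·f = 2π·114 = 716.3 rad/s.
Step 2 — Component impedances:
  R: Z = R = 395 Ω
  C: Z = 1/(jωC) = -j/(ω·C) = 0 - j10.66 Ω
Step 3 — Series combination: Z_total = R + C = 395 - j10.66 Ω = 395.1∠-1.5° Ω.
Step 4 — Source phasor: V = 82.2∠-60.0° V = 41.1 - j71.19 V.
Step 5 — Ohm's law: I = V / Z_total = (41.1 - j71.19) / (395 - j10.66) = 0.1088 - j0.1773 A.
Step 6 — Convert to polar: |I| = 0.208 A, ∠I = -58.5°.

I = 0.208∠-58.5° A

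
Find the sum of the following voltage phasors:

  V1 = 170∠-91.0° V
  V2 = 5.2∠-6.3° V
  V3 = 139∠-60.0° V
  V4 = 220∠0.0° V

Step 1 — Convert each phasor to rectangular form:
  V1 = 170·(cos(-91.0°) + j·sin(-91.0°)) = -2.967 - j170 V
  V2 = 5.2·(cos(-6.3°) + j·sin(-6.3°)) = 5.169 - j0.5706 V
  V3 = 139·(cos(-60.0°) + j·sin(-60.0°)) = 69.5 - j120.4 V
  V4 = 220·(cos(0.0°) + j·sin(0.0°)) = 220 V
Step 2 — Sum components: V_total = 291.7 - j290.9 V.
Step 3 — Convert to polar: |V_total| = 412 V, ∠V_total = -44.9°.

V_total = 412∠-44.9° V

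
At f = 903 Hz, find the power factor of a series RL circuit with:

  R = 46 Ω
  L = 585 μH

Step 1 — Angular frequency: ω = 2π·f = 2π·903 = 5674 rad/s.
Step 2 — Component impedances:
  R: Z = R = 46 Ω
  L: Z = jωL = j·5674·0.000585 = 0 + j3.319 Ω
Step 3 — Series combination: Z_total = R + L = 46 + j3.319 Ω = 46.12∠4.1° Ω.
Step 4 — Power factor: PF = cos(φ) = Re(Z)/|Z| = 46/46.12 = 0.9974.
Step 5 — Type: Im(Z) = 3.319 ⇒ lagging (phase φ = 4.1°).

PF = 0.9974 (lagging, φ = 4.1°)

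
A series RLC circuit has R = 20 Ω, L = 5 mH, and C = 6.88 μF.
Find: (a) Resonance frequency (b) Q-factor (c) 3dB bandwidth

Step 1 — Resonance condition Im(Z)=0 gives ω₀ = 1/√(LC).
Step 2 — ω₀ = 1/√(0.005·6.88e-06) = 5392 rad/s.
Step 3 — f₀ = ω₀/(2π) = 858.1 Hz.
Step 4 — Series Q: Q = ω₀L/R = 5392·0.005/20 = 1.348.
Step 5 — 3dB bandwidth: Δω = ω₀/Q = 4000 rad/s; BW = Δω/(2π) = 636.6 Hz.

(a) f₀ = 858.1 Hz  (b) Q = 1.348  (c) BW = 636.6 Hz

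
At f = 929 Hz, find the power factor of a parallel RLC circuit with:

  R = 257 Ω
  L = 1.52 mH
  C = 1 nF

Step 1 — Angular frequency: ω = 2π·f = 2π·929 = 5837 rad/s.
Step 2 — Component impedances:
  R: Z = R = 257 Ω
  L: Z = jωL = j·5837·0.00152 = 0 + j8.872 Ω
  C: Z = 1/(jωC) = -j/(ω·C) = 0 - j1.713e+05 Ω
Step 3 — Parallel combination: 1/Z_total = 1/R + 1/L + 1/C; Z_total = 0.306 + j8.862 Ω = 8.868∠88.0° Ω.
Step 4 — Power factor: PF = cos(φ) = Re(Z)/|Z| = 0.30597/8.8675 = 0.0345.
Step 5 — Type: Im(Z) = 8.862 ⇒ lagging (phase φ = 88.0°).

PF = 0.0345 (lagging, φ = 88.0°)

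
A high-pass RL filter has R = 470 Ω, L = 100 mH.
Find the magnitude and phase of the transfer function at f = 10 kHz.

Step 1 — Angular frequency: ω = 2π·1e+04 = 6.283e+04 rad/s.
Step 2 — Transfer function: H(jω) = jωL/(R + jωL).
Step 3 — Numerator jωL = j·6283; denominator R + jωL = 470 + j6283.
Step 4 — H = 0.9944 + j0.07439.
Step 5 — Magnitude: |H| = 0.9972 (-0.0 dB); phase: φ = 4.3°.

|H| = 0.9972 (-0.0 dB), φ = 4.3°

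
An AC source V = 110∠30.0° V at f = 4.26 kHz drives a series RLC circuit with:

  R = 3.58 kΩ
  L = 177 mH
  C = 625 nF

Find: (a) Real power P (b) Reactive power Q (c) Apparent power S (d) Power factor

Step 1 — Angular frequency: ω = 2π·f = 2π·4260 = 2.677e+04 rad/s.
Step 2 — Component impedances:
  R: Z = R = 3580 Ω
  L: Z = jωL = j·2.677e+04·0.177 = 0 + j4738 Ω
  C: Z = 1/(jωC) = -j/(ω·C) = 0 - j59.78 Ω
Step 3 — Series combination: Z_total = R + L + C = 3580 + j4678 Ω = 5891∠52.6° Ω.
Step 4 — Source phasor: V = 110∠30.0° V = 95.26 + j55 V.
Step 5 — Current: I = V / Z = 0.01724 - j0.007168 A = 0.01867∠-22.6° A.
Step 6 — Complex power: S = V·I* = 1.248 + j1.631 VA.
Step 7 — Real power: P = Re(S) = 1.248 W.
Step 8 — Reactive power: Q = Im(S) = 1.631 VAR.
Step 9 — Apparent power: |S| = 2.054 VA.
Step 10 — Power factor: PF = P/|S| = 0.6078 (lagging).

(a) P = 1.248 W  (b) Q = 1.631 VAR  (c) S = 2.054 VA  (d) PF = 0.6078 (lagging)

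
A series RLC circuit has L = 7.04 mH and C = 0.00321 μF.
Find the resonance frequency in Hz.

Step 1 — Resonance condition Im(Z)=0 gives ω₀ = 1/√(LC).
Step 2 — ω₀ = 1/√(0.00704·3.21e-09) = 2.104e+05 rad/s.
Step 3 — f₀ = ω₀/(2π) = 3.348e+04 Hz.

f₀ = 3.348e+04 Hz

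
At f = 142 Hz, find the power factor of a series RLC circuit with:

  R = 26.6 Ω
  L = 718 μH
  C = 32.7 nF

Step 1 — Angular frequency: ω = 2π·f = 2π·142 = 892.2 rad/s.
Step 2 — Component impedances:
  R: Z = R = 26.6 Ω
  L: Z = jωL = j·892.2·0.000718 = 0 + j0.6406 Ω
  C: Z = 1/(jωC) = -j/(ω·C) = 0 - j3.428e+04 Ω
Step 3 — Series combination: Z_total = R + L + C = 26.6 - j3.427e+04 Ω = 3.427e+04∠-90.0° Ω.
Step 4 — Power factor: PF = cos(φ) = Re(Z)/|Z| = 26.6/34275 = 0.0007761.
Step 5 — Type: Im(Z) = -3.427e+04 ⇒ leading (phase φ = -90.0°).

PF = 0.0007761 (leading, φ = -90.0°)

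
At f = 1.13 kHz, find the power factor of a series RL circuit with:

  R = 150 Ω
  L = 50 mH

Step 1 — Angular frequency: ω = 2π·f = 2π·1130 = 7100 rad/s.
Step 2 — Component impedances:
  R: Z = R = 150 Ω
  L: Z = jωL = j·7100·0.05 = 0 + j355 Ω
Step 3 — Series combination: Z_total = R + L = 150 + j355 Ω = 385.4∠67.1° Ω.
Step 4 — Power factor: PF = cos(φ) = Re(Z)/|Z| = 150/385.4 = 0.3892.
Step 5 — Type: Im(Z) = 355 ⇒ lagging (phase φ = 67.1°).

PF = 0.3892 (lagging, φ = 67.1°)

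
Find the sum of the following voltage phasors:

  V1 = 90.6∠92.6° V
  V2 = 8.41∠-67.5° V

Step 1 — Convert each phasor to rectangular form:
  V1 = 90.6·(cos(92.6°) + j·sin(92.6°)) = -4.11 + j90.51 V
  V2 = 8.41·(cos(-67.5°) + j·sin(-67.5°)) = 3.218 - j7.77 V
Step 2 — Sum components: V_total = -0.8915 + j82.74 V.
Step 3 — Convert to polar: |V_total| = 82.74 V, ∠V_total = 90.6°.

V_total = 82.74∠90.6° V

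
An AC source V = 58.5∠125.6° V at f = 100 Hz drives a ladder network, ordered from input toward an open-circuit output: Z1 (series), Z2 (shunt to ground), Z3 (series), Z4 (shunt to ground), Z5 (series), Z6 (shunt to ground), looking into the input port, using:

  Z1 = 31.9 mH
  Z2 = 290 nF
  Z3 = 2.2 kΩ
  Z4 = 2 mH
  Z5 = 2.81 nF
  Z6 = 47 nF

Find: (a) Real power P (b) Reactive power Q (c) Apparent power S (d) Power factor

Step 1 — Angular frequency: ω = 2π·f = 2π·100 = 628.3 rad/s.
Step 2 — Component impedances:
  Z1: Z = jωL = j·628.3·0.0319 = 0 + j20.04 Ω
  Z2: Z = 1/(jωC) = -j/(ω·C) = 0 - j5488 Ω
  Z3: Z = R = 2200 Ω
  Z4: Z = jωL = j·628.3·0.002 = 0 + j1.257 Ω
  Z5: Z = 1/(jωC) = -j/(ω·C) = 0 - j5.664e+05 Ω
  Z6: Z = 1/(jωC) = -j/(ω·C) = 0 - j3.386e+04 Ω
Step 3 — Ladder network (open output): work backward from the far end, alternating series and parallel combinations. Z_in = 1896 - j739 Ω = 2035∠-21.3° Ω.
Step 4 — Source phasor: V = 58.5∠125.6° V = -34.05 + j47.57 V.
Step 5 — Current: I = V / Z = -0.02408 + j0.0157 A = 0.02875∠146.9° A.
Step 6 — Complex power: S = V·I* = 1.567 - j0.6106 VA.
Step 7 — Real power: P = Re(S) = 1.567 W.
Step 8 — Reactive power: Q = Im(S) = -0.6106 VAR.
Step 9 — Apparent power: |S| = 1.682 VA.
Step 10 — Power factor: PF = P/|S| = 0.9317 (leading).

(a) P = 1.567 W  (b) Q = -0.6106 VAR  (c) S = 1.682 VA  (d) PF = 0.9317 (leading)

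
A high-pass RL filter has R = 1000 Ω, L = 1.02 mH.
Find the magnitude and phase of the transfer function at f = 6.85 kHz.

Step 1 — Angular frequency: ω = 2π·6850 = 4.304e+04 rad/s.
Step 2 — Transfer function: H(jω) = jωL/(R + jωL).
Step 3 — Numerator jωL = j·43.9; denominator R + jωL = 1000 + j43.9.
Step 4 — H = 0.001924 + j0.04382.
Step 5 — Magnitude: |H| = 0.04386 (-27.2 dB); phase: φ = 87.5°.

|H| = 0.04386 (-27.2 dB), φ = 87.5°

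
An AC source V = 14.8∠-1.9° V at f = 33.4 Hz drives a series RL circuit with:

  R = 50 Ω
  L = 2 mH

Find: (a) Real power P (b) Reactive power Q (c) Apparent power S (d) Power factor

Step 1 — Angular frequency: ω = 2π·f = 2π·33.4 = 209.9 rad/s.
Step 2 — Component impedances:
  R: Z = R = 50 Ω
  L: Z = jωL = j·209.9·0.002 = 0 + j0.4197 Ω
Step 3 — Series combination: Z_total = R + L = 50 + j0.4197 Ω = 50∠0.5° Ω.
Step 4 — Source phasor: V = 14.8∠-1.9° V = 14.79 - j0.4907 V.
Step 5 — Current: I = V / Z = 0.2957 - j0.0123 A = 0.296∠-2.4° A.
Step 6 — Complex power: S = V·I* = 4.38 + j0.03677 VA.
Step 7 — Real power: P = Re(S) = 4.38 W.
Step 8 — Reactive power: Q = Im(S) = 0.03677 VAR.
Step 9 — Apparent power: |S| = 4.381 VA.
Step 10 — Power factor: PF = P/|S| = 1 (lagging).

(a) P = 4.38 W  (b) Q = 0.03677 VAR  (c) S = 4.381 VA  (d) PF = 1 (lagging)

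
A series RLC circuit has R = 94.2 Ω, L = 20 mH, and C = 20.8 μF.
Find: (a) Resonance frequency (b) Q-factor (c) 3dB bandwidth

Step 1 — Resonance: ω₀ = 1/√(LC) = 1/√(0.02·2.08e-05) = 1550 rad/s.
Step 2 — f₀ = ω₀/(2π) = 246.8 Hz.
Step 3 — Series Q: Q = ω₀L/R = 1550·0.02/94.2 = 0.3292.
Step 4 — Bandwidth: Δω = ω₀/Q = 4710 rad/s; BW = Δω/(2π) = 749.6 Hz.

(a) f₀ = 246.8 Hz  (b) Q = 0.3292  (c) BW = 749.6 Hz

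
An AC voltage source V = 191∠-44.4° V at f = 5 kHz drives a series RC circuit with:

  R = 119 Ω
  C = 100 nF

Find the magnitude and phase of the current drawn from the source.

Step 1 — Angular frequency: ω = 2π·f = 2π·5000 = 3.142e+04 rad/s.
Step 2 — Component impedances:
  R: Z = R = 119 Ω
  C: Z = 1/(jωC) = -j/(ω·C) = 0 - j318.3 Ω
Step 3 — Series combination: Z_total = R + C = 119 - j318.3 Ω = 339.8∠-69.5° Ω.
Step 4 — Source phasor: V = 191∠-44.4° V = 136.5 - j133.6 V.
Step 5 — Ohm's law: I = V / Z_total = (136.5 - j133.6) / (119 - j318.3) = 0.509 + j0.2384 A.
Step 6 — Convert to polar: |I| = 0.5621 A, ∠I = 25.1°.

I = 0.5621∠25.1° A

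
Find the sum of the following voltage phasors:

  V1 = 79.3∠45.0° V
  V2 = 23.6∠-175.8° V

Step 1 — Convert each phasor to rectangular form:
  V1 = 79.3·(cos(45.0°) + j·sin(45.0°)) = 56.07 + j56.07 V
  V2 = 23.6·(cos(-175.8°) + j·sin(-175.8°)) = -23.54 - j1.728 V
Step 2 — Sum components: V_total = 32.54 + j54.35 V.
Step 3 — Convert to polar: |V_total| = 63.34 V, ∠V_total = 59.1°.

V_total = 63.34∠59.1° V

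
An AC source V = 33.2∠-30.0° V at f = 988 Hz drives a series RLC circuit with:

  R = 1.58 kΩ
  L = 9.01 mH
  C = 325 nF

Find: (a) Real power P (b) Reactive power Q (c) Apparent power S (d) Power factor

Step 1 — Angular frequency: ω = 2π·f = 2π·988 = 6208 rad/s.
Step 2 — Component impedances:
  R: Z = R = 1580 Ω
  L: Z = jωL = j·6208·0.00901 = 0 + j55.93 Ω
  C: Z = 1/(jωC) = -j/(ω·C) = 0 - j495.7 Ω
Step 3 — Series combination: Z_total = R + L + C = 1580 - j439.7 Ω = 1640∠-15.6° Ω.
Step 4 — Source phasor: V = 33.2∠-30.0° V = 28.75 - j16.6 V.
Step 5 — Current: I = V / Z = 0.0196 - j0.005051 A = 0.02024∠-14.4° A.
Step 6 — Complex power: S = V·I* = 0.6475 - j0.1802 VA.
Step 7 — Real power: P = Re(S) = 0.6475 W.
Step 8 — Reactive power: Q = Im(S) = -0.1802 VAR.
Step 9 — Apparent power: |S| = 0.6721 VA.
Step 10 — Power factor: PF = P/|S| = 0.9634 (leading).

(a) P = 0.6475 W  (b) Q = -0.1802 VAR  (c) S = 0.6721 VA  (d) PF = 0.9634 (leading)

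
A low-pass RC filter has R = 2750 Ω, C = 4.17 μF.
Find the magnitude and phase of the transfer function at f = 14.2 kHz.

Step 1 — Angular frequency: ω = 2π·1.42e+04 = 8.922e+04 rad/s.
Step 2 — Transfer function: H(jω) = 1/(1 + jωRC).
Step 3 — Denominator: 1 + jωRC = 1 + j·8.922e+04·2750·4.17e-06 = 1 + j1023.
Step 4 — H = 9.553e-07 - j0.0009774.
Step 5 — Magnitude: |H| = 0.0009774 (-60.2 dB); phase: φ = -89.9°.

|H| = 0.0009774 (-60.2 dB), φ = -89.9°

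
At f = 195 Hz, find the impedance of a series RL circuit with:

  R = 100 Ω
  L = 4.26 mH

Step 1 — Angular frequency: ω = 2π·f = 2π·195 = 1225 rad/s.
Step 2 — Component impedances:
  R: Z = R = 100 Ω
  L: Z = jωL = j·1225·0.00426 = 0 + j5.219 Ω
Step 3 — Series combination: Z_total = R + L = 100 + j5.219 Ω = 100.1∠3.0° Ω.

Z = 100 + j5.219 Ω = 100.1∠3.0° Ω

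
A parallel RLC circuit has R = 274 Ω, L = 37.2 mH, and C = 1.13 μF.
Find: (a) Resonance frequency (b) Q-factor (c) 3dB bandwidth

Step 1 — Resonance: ω₀ = 1/√(LC) = 1/√(0.0372·1.13e-06) = 4877 rad/s.
Step 2 — f₀ = ω₀/(2π) = 776.3 Hz.
Step 3 — Parallel Q: Q = R/(ω₀L) = 274/(4877·0.0372) = 1.51.
Step 4 — Bandwidth: Δω = ω₀/Q = 3230 rad/s; BW = Δω/(2π) = 514 Hz.

(a) f₀ = 776.3 Hz  (b) Q = 1.51  (c) BW = 514 Hz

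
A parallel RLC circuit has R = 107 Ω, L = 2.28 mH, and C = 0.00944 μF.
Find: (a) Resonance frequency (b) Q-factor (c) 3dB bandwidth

Step 1 — Resonance: ω₀ = 1/√(LC) = 1/√(0.00228·9.44e-09) = 2.155e+05 rad/s.
Step 2 — f₀ = ω₀/(2π) = 3.431e+04 Hz.
Step 3 — Parallel Q: Q = R/(ω₀L) = 107/(2.155e+05·0.00228) = 0.2177.
Step 4 — Bandwidth: Δω = ω₀/Q = 9.9e+05 rad/s; BW = Δω/(2π) = 1.576e+05 Hz.

(a) f₀ = 3.431e+04 Hz  (b) Q = 0.2177  (c) BW = 1.576e+05 Hz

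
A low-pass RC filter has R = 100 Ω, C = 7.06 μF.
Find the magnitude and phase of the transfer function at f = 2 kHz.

Step 1 — Angular frequency: ω = 2π·2000 = 1.257e+04 rad/s.
Step 2 — Transfer function: H(jω) = 1/(1 + jωRC).
Step 3 — Denominator: 1 + jωRC = 1 + j·1.257e+04·100·7.06e-06 = 1 + j8.872.
Step 4 — H = 0.01255 - j0.1113.
Step 5 — Magnitude: |H| = 0.112 (-19.0 dB); phase: φ = -83.6°.

|H| = 0.112 (-19.0 dB), φ = -83.6°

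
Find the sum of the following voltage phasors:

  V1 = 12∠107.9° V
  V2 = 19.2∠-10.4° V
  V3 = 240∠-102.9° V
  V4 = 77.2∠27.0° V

Step 1 — Convert each phasor to rectangular form:
  V1 = 12·(cos(107.9°) + j·sin(107.9°)) = -3.688 + j11.42 V
  V2 = 19.2·(cos(-10.4°) + j·sin(-10.4°)) = 18.88 - j3.466 V
  V3 = 240·(cos(-102.9°) + j·sin(-102.9°)) = -53.58 - j233.9 V
  V4 = 77.2·(cos(27.0°) + j·sin(27.0°)) = 68.79 + j35.05 V
Step 2 — Sum components: V_total = 30.4 - j190.9 V.
Step 3 — Convert to polar: |V_total| = 193.3 V, ∠V_total = -81.0°.

V_total = 193.3∠-81.0° V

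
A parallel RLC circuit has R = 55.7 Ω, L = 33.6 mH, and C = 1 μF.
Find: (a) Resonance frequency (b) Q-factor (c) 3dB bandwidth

Step 1 — Resonance: ω₀ = 1/√(LC) = 1/√(0.0336·1e-06) = 5455 rad/s.
Step 2 — f₀ = ω₀/(2π) = 868.3 Hz.
Step 3 — Parallel Q: Q = R/(ω₀L) = 55.7/(5455·0.0336) = 0.3039.
Step 4 — Bandwidth: Δω = ω₀/Q = 1.795e+04 rad/s; BW = Δω/(2π) = 2857 Hz.

(a) f₀ = 868.3 Hz  (b) Q = 0.3039  (c) BW = 2857 Hz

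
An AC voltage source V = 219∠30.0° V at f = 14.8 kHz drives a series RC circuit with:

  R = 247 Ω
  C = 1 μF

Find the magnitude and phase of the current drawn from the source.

Step 1 — Angular frequency: ω = 2π·f = 2π·1.48e+04 = 9.299e+04 rad/s.
Step 2 — Component impedances:
  R: Z = R = 247 Ω
  C: Z = 1/(jωC) = -j/(ω·C) = 0 - j10.75 Ω
Step 3 — Series combination: Z_total = R + C = 247 - j10.75 Ω = 247.2∠-2.5° Ω.
Step 4 — Source phasor: V = 219∠30.0° V = 189.7 + j109.5 V.
Step 5 — Ohm's law: I = V / Z_total = (189.7 + j109.5) / (247 - j10.75) = 0.7471 + j0.4758 A.
Step 6 — Convert to polar: |I| = 0.8858 A, ∠I = 32.5°.

I = 0.8858∠32.5° A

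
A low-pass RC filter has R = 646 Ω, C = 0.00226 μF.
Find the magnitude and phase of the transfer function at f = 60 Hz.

Step 1 — Angular frequency: ω = 2π·60 = 377 rad/s.
Step 2 — Transfer function: H(jω) = 1/(1 + jωRC).
Step 3 — Denominator: 1 + jωRC = 1 + j·377·646·2.26e-09 = 1 + j0.0005504.
Step 4 — H = 1 - j0.0005504.
Step 5 — Magnitude: |H| = 1 (-0.0 dB); phase: φ = -0.0°.

|H| = 1 (-0.0 dB), φ = -0.0°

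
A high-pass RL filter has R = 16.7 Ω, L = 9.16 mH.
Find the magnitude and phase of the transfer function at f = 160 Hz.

Step 1 — Angular frequency: ω = 2π·160 = 1005 rad/s.
Step 2 — Transfer function: H(jω) = jωL/(R + jωL).
Step 3 — Numerator jωL = j·9.209; denominator R + jωL = 16.7 + j9.209.
Step 4 — H = 0.2332 + j0.4228.
Step 5 — Magnitude: |H| = 0.4829 (-6.3 dB); phase: φ = 61.1°.

|H| = 0.4829 (-6.3 dB), φ = 61.1°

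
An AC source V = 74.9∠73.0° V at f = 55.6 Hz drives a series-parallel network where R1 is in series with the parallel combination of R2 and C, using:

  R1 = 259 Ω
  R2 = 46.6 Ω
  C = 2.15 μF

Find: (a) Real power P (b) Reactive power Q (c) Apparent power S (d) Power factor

Step 1 — Angular frequency: ω = 2π·f = 2π·55.6 = 349.3 rad/s.
Step 2 — Component impedances:
  R1: Z = R = 259 Ω
  R2: Z = R = 46.6 Ω
  C: Z = 1/(jωC) = -j/(ω·C) = 0 - j1331 Ω
Step 3 — Parallel branch: R2 || C = 1/(1/R2 + 1/C) = 46.54 - j1.629 Ω.
Step 4 — Series with R1: Z_total = R1 + (R2 || C) = 305.5 - j1.629 Ω = 305.5∠-0.3° Ω.
Step 5 — Source phasor: V = 74.9∠73.0° V = 21.9 + j71.63 V.
Step 6 — Current: I = V / Z = 0.07042 + j0.2348 A = 0.2451∠73.3° A.
Step 7 — Complex power: S = V·I* = 18.36 - j0.09789 VA.
Step 8 — Real power: P = Re(S) = 18.36 W.
Step 9 — Reactive power: Q = Im(S) = -0.09789 VAR.
Step 10 — Apparent power: |S| = 18.36 VA.
Step 11 — Power factor: PF = P/|S| = 1 (leading).

(a) P = 18.36 W  (b) Q = -0.09789 VAR  (c) S = 18.36 VA  (d) PF = 1 (leading)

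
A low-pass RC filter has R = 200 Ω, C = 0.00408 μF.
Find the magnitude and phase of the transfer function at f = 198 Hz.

Step 1 — Angular frequency: ω = 2π·198 = 1244 rad/s.
Step 2 — Transfer function: H(jω) = 1/(1 + jωRC).
Step 3 — Denominator: 1 + jωRC = 1 + j·1244·200·4.08e-09 = 1 + j0.001015.
Step 4 — H = 1 - j0.001015.
Step 5 — Magnitude: |H| = 1 (-0.0 dB); phase: φ = -0.1°.

|H| = 1 (-0.0 dB), φ = -0.1°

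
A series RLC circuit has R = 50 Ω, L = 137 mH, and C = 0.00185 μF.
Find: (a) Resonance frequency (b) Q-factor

Step 1 — Resonance condition Im(Z)=0 gives ω₀ = 1/√(LC).
Step 2 — ω₀ = 1/√(0.137·1.85e-09) = 6.281e+04 rad/s.
Step 3 — f₀ = ω₀/(2π) = 9997 Hz.
Step 4 — Series Q: Q = ω₀L/R = 6.281e+04·0.137/50 = 172.1.

(a) f₀ = 9997 Hz  (b) Q = 172.1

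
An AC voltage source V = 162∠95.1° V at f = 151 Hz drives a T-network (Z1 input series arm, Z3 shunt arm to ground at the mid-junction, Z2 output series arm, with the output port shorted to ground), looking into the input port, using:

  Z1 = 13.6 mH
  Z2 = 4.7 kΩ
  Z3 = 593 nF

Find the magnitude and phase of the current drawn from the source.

Step 1 — Angular frequency: ω = 2π·f = 2π·151 = 948.8 rad/s.
Step 2 — Component impedances:
  Z1: Z = jωL = j·948.8·0.0136 = 0 + j12.9 Ω
  Z2: Z = R = 4700 Ω
  Z3: Z = 1/(jωC) = -j/(ω·C) = 0 - j1777 Ω
Step 3 — With the output port shorted to ground, the output series arm Z2 runs from the junction to ground; the shunt arm Z3 also runs from the junction to ground. They appear in parallel: Z3 || Z2 = 588.1 - j1555 Ω.
Step 4 — Series with input arm Z1: Z_in = Z1 + (Z3 || Z2) = 588.1 - j1542 Ω = 1650∠-69.1° Ω.
Step 5 — Source phasor: V = 162∠95.1° V = -14.4 + j161.4 V.
Step 6 — Ohm's law: I = V / Z_total = (-14.4 + j161.4) / (588.1 - j1542) = -0.09446 + j0.02668 A.
Step 7 — Convert to polar: |I| = 0.09816 A, ∠I = 164.2°.

I = 0.09816∠164.2° A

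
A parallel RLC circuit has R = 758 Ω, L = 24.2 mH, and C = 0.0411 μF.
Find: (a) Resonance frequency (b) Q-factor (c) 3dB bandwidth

Step 1 — Resonance: ω₀ = 1/√(LC) = 1/√(0.0242·4.11e-08) = 3.171e+04 rad/s.
Step 2 — f₀ = ω₀/(2π) = 5047 Hz.
Step 3 — Parallel Q: Q = R/(ω₀L) = 758/(3.171e+04·0.0242) = 0.9878.
Step 4 — Bandwidth: Δω = ω₀/Q = 3.21e+04 rad/s; BW = Δω/(2π) = 5109 Hz.

(a) f₀ = 5047 Hz  (b) Q = 0.9878  (c) BW = 5109 Hz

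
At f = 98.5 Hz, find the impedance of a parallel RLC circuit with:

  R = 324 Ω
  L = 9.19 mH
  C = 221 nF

Step 1 — Angular frequency: ω = 2π·f = 2π·98.5 = 618.9 rad/s.
Step 2 — Component impedances:
  R: Z = R = 324 Ω
  L: Z = jωL = j·618.9·0.00919 = 0 + j5.688 Ω
  C: Z = 1/(jωC) = -j/(ω·C) = 0 - j7311 Ω
Step 3 — Parallel combination: 1/Z_total = 1/R + 1/L + 1/C; Z_total = 0.09997 + j5.69 Ω = 5.691∠89.0° Ω.

Z = 0.09997 + j5.69 Ω = 5.691∠89.0° Ω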